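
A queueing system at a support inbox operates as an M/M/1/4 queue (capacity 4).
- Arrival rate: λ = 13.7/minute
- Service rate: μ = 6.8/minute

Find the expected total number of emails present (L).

ρ = λ/μ = 13.7/6.8 = 2.0147
P₀ = (1-ρ)/(1-ρ^(K+1)) = (1-2.0147)/(1-2.0147^5) = -1.0147/-32.1934 = 0.03152
P_K = P₀×ρ^K = 0.03152 × 2.0147^4 = 0.03152 × 16.4756 = 0.5193
L = ρ[1 - (K+1)ρ^K + Kρ^(K+1)] / [(1-ρ)(1-ρ^(K+1))]
L = 2.0147 × (1 - 5×16.4756 + 4×33.1934) / ((1 - 2.0147) × (1 - 33.1934)) = 3.1698 emails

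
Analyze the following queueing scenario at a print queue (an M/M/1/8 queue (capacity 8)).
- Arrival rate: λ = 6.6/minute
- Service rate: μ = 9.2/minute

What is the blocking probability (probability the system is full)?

ρ = λ/μ = 6.6/9.2 = 0.71739
P₀ = (1-ρ)/(1-ρ^(K+1)) = (1-0.71739)/(1-0.71739^9) = 0.2826/0.9497 = 0.2976
P_K = P₀×ρ^K = 0.2976 × 0.71739^8 = 0.2976 × 0.07015 = 0.02088
Blocking probability = 2.09%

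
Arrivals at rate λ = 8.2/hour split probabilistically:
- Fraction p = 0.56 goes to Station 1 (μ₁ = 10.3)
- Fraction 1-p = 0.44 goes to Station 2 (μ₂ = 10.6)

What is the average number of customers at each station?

Effective rates: λ₁ = 8.2×0.56 = 4.592, λ₂ = 8.2×0.44 = 3.608
Station 1: ρ₁ = 4.592/10.3 = 0.44583, L₁ = ρ₁/(1-ρ₁) = 0.44583/(1-0.44583) = 0.8045
Station 2: ρ₂ = 3.608/10.6 = 0.34038, L₂ = ρ₂/(1-ρ₂) = 0.34038/(1-0.34038) = 0.5160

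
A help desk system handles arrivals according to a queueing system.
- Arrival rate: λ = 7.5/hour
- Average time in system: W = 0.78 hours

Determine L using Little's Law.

Little's Law: L = λW
L = 7.5 × 0.78 = 5.8500 tickets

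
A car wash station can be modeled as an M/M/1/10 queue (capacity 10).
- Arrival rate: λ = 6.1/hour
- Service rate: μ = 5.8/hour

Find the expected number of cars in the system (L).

ρ = λ/μ = 6.1/5.8 = 1.05172
P₀ = (1-ρ)/(1-ρ^(K+1)) = (1-1.05172)/(1-1.05172^11) = -0.05172/-0.7414 = 0.06976
P_K = P₀×ρ^K = 0.06976 × 1.05172^10 = 0.06976 × 1.6558 = 0.1155
L = ρ[1 - (K+1)ρ^K + Kρ^(K+1)] / [(1-ρ)(1-ρ^(K+1))]
L = 1.05172 × (1 - 11×1.6557750 + 10×1.7414117) / ((1 - 1.05172) × (1 - 1.7414117)) = 5.5017 cars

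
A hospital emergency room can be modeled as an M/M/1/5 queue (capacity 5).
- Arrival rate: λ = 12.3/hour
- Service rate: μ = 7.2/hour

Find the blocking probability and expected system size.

ρ = λ/μ = 12.3/7.2 = 1.7083
P₀ = (1-ρ)/(1-ρ^(K+1)) = (1-1.7083)/(1-1.7083^6) = -0.7083/-23.8533 = 0.02969
P_K = P₀×ρ^K = 0.029694 × 1.7083^5 = 0.029694 × 14.5486 = 0.4320
Blocking probability P_5 = 0.4320 (43.20%)
L = ρ[1 - (K+1)ρ^K + Kρ^(K+1)] / [(1-ρ)(1-ρ^(K+1))]
L = 1.7083 × (1 - 6×14.5486 + 5×24.8533) / ((1 - 1.7083) × (1 - 24.8533)) = 3.8397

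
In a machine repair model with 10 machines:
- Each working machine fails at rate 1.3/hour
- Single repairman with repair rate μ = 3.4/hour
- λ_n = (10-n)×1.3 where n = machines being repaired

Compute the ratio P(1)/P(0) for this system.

P(1)/P(0) = ∏_{i=0}^{1-1} λ_i/μ_{i+1}
= (10-0)×1.3/3.4
= 3.8235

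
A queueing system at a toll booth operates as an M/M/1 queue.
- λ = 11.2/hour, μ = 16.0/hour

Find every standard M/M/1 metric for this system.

Step 1: ρ = λ/μ = 11.2/16.0 = 0.7000
Step 2: L = λ/(μ-λ) = 11.2/4.80 = 2.3333
Step 3: Lq = λ²/(μ(μ-λ)) = 125.44/(16.0×4.80) = 1.6333
Step 4: W = 1/(μ-λ) = 1/4.80 = 0.20833
Step 5: Wq = λ/(μ(μ-λ)) = 11.2/(16.0×4.80) = 0.1458
Step 6: P(0) = 1-ρ = 0.3000
Verify: L = λW = 11.2×0.20833 = 2.3333 ✔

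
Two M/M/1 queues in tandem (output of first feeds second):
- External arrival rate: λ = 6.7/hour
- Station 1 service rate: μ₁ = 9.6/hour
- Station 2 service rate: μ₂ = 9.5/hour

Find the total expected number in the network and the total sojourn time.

By Jackson's theorem, each station behaves as independent M/M/1.
Station 1: ρ₁ = 6.7/9.6 = 0.6979, L₁ = ρ₁/(1-ρ₁) = λ/(μ₁-λ) = 6.7/2.90 = 2.3103
Station 2: ρ₂ = 6.7/9.5 = 0.7053, L₂ = ρ₂/(1-ρ₂) = λ/(μ₂-λ) = 6.7/2.80 = 2.3929
Total: L = L₁ + L₂ = 2.3103 + 2.3929 = 4.7032
W = L/λ = 4.7032/6.7 = 0.7020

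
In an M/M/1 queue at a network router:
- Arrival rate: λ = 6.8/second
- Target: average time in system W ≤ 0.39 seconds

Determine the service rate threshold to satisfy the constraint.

For M/M/1: W = 1/(μ-λ)
Need W ≤ 0.39, so 1/(μ-λ) ≤ 0.39
μ - λ ≥ 1/0.39 = 2.5641
μ ≥ 6.8 + 2.5641 = 9.3641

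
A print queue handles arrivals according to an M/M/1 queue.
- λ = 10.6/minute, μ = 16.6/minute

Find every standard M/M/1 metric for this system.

Step 1: ρ = λ/μ = 10.6/16.6 = 0.6386
Step 2: L = λ/(μ-λ) = 10.6/6.00 = 1.7667
Step 3: Lq = λ²/(μ(μ-λ)) = 112.36/(16.6×6.00) = 1.1281
Step 4: W = 1/(μ-λ) = 1/6.00 = 0.16667
Step 5: Wq = λ/(μ(μ-λ)) = 10.6/(16.6×6.00) = 0.1064
Step 6: P(0) = 1-ρ = 0.3614
Verify: L = λW = 10.6×0.16667 = 1.7667 ✔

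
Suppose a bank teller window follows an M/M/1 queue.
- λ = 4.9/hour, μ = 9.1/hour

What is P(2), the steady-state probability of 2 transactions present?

ρ = λ/μ = 4.9/9.1 = 0.5385
P(n) = (1-ρ)ρⁿ
P(2) = (1-0.5385) × 0.5385^2
P(2) = 0.4615 × 0.2900
P(2) = 0.1338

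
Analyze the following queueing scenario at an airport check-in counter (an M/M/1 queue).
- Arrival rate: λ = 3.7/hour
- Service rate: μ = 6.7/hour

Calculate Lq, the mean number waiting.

ρ = λ/μ = 3.7/6.7 = 0.5522
For M/M/1: Lq = λ²/(μ(μ-λ))
Lq = 13.69/(6.7 × 3.00)
Lq = 0.6811 passengers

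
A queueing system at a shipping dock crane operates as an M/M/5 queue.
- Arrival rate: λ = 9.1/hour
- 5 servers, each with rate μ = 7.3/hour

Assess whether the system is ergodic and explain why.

Stability requires ρ = λ/(cμ) < 1
ρ = 9.1/(5 × 7.3) = 9.1/36.50 = 0.2493
Since 0.2493 < 1, the system is STABLE.
The servers are busy 24.93% of the time.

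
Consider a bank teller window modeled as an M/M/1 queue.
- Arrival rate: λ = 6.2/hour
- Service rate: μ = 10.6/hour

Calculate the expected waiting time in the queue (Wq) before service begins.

First, compute utilization: ρ = λ/μ = 6.2/10.6 = 0.5849
For M/M/1: Wq = λ/(μ(μ-λ))
Wq = 6.2/(10.6 × (10.6-6.2))
Wq = 6.2/(10.6 × 4.40)
Wq = 0.1329 hours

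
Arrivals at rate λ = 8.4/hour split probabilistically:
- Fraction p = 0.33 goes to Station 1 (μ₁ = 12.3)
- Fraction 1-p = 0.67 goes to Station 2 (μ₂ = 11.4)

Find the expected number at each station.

Effective rates: λ₁ = 8.4×0.33 = 2.772, λ₂ = 8.4×0.67 = 5.628
Station 1: ρ₁ = 2.772/12.3 = 0.22537, L₁ = ρ₁/(1-ρ₁) = 0.22537/(1-0.22537) = 0.2909
Station 2: ρ₂ = 5.628/11.4 = 0.4937, L₂ = ρ₂/(1-ρ₂) = 0.4937/(1-0.4937) = 0.9751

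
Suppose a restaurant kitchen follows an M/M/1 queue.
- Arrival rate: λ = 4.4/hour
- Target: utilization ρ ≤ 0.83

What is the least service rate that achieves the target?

ρ = λ/μ, so μ = λ/ρ
μ ≥ 4.4/0.83 = 5.3012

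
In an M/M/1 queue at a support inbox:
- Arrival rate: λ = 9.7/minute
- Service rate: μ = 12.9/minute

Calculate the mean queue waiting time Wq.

First, compute utilization: ρ = λ/μ = 9.7/12.9 = 0.7519
For M/M/1: Wq = λ/(μ(μ-λ))
Wq = 9.7/(12.9 × (12.9-9.7))
Wq = 9.7/(12.9 × 3.20)
Wq = 0.2350 minutes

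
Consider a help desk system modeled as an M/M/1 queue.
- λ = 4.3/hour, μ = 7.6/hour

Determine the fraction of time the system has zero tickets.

ρ = λ/μ = 4.3/7.6 = 0.5658
P(0) = 1 - ρ = 1 - 0.5658 = 0.4342
The server is idle 43.42% of the time.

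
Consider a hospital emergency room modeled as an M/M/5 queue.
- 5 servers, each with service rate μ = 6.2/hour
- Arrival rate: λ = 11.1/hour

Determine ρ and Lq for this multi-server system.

Traffic intensity: ρ = λ/(cμ) = 11.1/(5×6.2) = 0.3581
Since ρ = 0.3581 < 1, system is stable.
Offered load a = λ/μ = cρ = 11.1/6.2 = 1.7903
P₀ = [ Σₙ₌₀^4 aⁿ/n! + a^5/(5!(1-ρ)) ]⁻¹
Σ = a^0/0! + a^1/1! + a^2/2! + a^3/3! + a^4/4! = 1.0000 + 1.7903 + 1.6026 + 0.9564 + 0.4281 = 5.7774
a^5/(5!(1-ρ)) = 18.3932/(120 × 0.6419) = 0.2388
P₀ = 1/(5.7774 + 0.2388) = 0.1662
Lq = P₀·a^5·ρ / (5!(1-ρ)²) = 0.1662 × 18.3932 × 0.3581 / (120 × 0.4121) = 0.02214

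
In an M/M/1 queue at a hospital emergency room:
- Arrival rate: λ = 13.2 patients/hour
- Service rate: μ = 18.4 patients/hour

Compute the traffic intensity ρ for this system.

Server utilization: ρ = λ/μ
ρ = 13.2/18.4 = 0.7174
The server is busy 71.74% of the time.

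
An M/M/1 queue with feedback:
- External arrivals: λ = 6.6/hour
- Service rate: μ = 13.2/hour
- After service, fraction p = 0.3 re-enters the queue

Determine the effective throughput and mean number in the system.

Effective arrival rate: λ_eff = λ/(1-p) = 6.6/(1-0.3) = 6.6/0.70 = 9.42857
ρ = λ_eff/μ = 9.42857/13.2 = 0.714286
L = ρ/(1-ρ) = 0.714286/(1-0.714286) = 2.5000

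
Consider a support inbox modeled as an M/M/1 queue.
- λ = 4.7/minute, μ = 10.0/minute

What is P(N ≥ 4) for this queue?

ρ = λ/μ = 4.7/10.0 = 0.4700
P(N ≥ n) = ρⁿ
P(N ≥ 4) = 0.4700^4
P(N ≥ 4) = 0.04880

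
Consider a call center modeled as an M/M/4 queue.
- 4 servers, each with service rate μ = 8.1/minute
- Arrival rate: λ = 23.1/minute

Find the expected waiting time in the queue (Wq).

Traffic intensity: ρ = λ/(cμ) = 23.1/(4×8.1) = 0.7130
Since ρ = 0.7130 < 1, system is stable.
Offered load a = λ/μ = cρ = 23.1/8.1 = 2.8519
P₀ = [ Σₙ₌₀^3 aⁿ/n! + a^4/(4!(1-ρ)) ]⁻¹
Σ = a^0/0! + a^1/1! + a^2/2! + a^3/3! = 1.0000 + 2.8519 + 4.0665 + 3.8657 = 11.7841
a^4/(4!(1-ρ)) = 66.1466/(24 × 0.287037) = 9.6019
P₀ = 1/(11.7841 + 9.6019) = 0.04676
Lq = P₀·a^4·ρ / (4!(1-ρ)²) = 0.046760 × 66.1466 × 0.71296 / (24 × 0.082390) = 1.1152
Wq = Lq/λ = 1.1152/23.1 = 0.04828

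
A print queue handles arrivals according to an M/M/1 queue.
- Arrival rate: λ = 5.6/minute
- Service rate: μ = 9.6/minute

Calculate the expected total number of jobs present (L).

ρ = λ/μ = 5.6/9.6 = 0.5833
For M/M/1: L = λ/(μ-λ)
L = 5.6/(9.6-5.6) = 5.6/4.00
L = 1.4000 jobs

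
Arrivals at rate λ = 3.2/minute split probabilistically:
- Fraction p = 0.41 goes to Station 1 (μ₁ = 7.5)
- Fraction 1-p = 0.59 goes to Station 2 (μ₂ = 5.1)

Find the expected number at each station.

Effective rates: λ₁ = 3.2×0.41 = 1.312, λ₂ = 3.2×0.59 = 1.888
Station 1: ρ₁ = 1.312/7.5 = 0.1749, L₁ = ρ₁/(1-ρ₁) = 0.1749/(1-0.1749) = 0.2120
Station 2: ρ₂ = 1.888/5.1 = 0.3702, L₂ = ρ₂/(1-ρ₂) = 0.3702/(1-0.3702) = 0.5878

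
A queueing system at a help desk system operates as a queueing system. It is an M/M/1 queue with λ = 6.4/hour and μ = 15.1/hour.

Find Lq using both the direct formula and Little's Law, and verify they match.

Method 1 (direct): Lq = λ²/(μ(μ-λ)) = 40.96/(15.1 × 8.70) = 0.3118

Method 2 (Little's Law):
W = 1/(μ-λ) = 1/8.70 = 0.114943
Wq = W - 1/μ = 0.114943 - 0.0662252 = 0.04872
Lq = λWq = 6.4 × 0.04872 = 0.3118 ✔ (matches Method 1)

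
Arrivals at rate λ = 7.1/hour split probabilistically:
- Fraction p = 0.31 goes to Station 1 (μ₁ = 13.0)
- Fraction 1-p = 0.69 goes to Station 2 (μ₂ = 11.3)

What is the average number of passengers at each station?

Effective rates: λ₁ = 7.1×0.31 = 2.201, λ₂ = 7.1×0.69 = 4.899
Station 1: ρ₁ = 2.201/13.0 = 0.1693, L₁ = ρ₁/(1-ρ₁) = 0.1693/(1-0.1693) = 0.2038
Station 2: ρ₂ = 4.899/11.3 = 0.43354, L₂ = ρ₂/(1-ρ₂) = 0.43354/(1-0.43354) = 0.7653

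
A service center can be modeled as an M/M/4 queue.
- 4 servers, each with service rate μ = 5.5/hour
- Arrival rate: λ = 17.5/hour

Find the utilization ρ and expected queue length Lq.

Traffic intensity: ρ = λ/(cμ) = 17.5/(4×5.5) = 0.7955
Since ρ = 0.7955 < 1, system is stable.
Offered load a = λ/μ = cρ = 17.5/5.5 = 3.1818
P₀ = [ Σₙ₌₀^3 aⁿ/n! + a^4/(4!(1-ρ)) ]⁻¹
Σ = a^0/0! + a^1/1! + a^2/2! + a^3/3! = 1.0000 + 3.1818 + 5.0620 + 5.3688 = 14.6126
a^4/(4!(1-ρ)) = 102.4947/(24 × 0.204545) = 20.8786
P₀ = 1/(14.6126 + 20.8786) = 0.02818
Lq = P₀·a^4·ρ / (4!(1-ρ)²) = 0.028176 × 102.4947 × 0.79545 / (24 × 0.041839) = 2.2877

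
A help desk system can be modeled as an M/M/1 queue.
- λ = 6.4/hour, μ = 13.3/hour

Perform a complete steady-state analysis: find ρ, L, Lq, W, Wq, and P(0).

Step 1: ρ = λ/μ = 6.4/13.3 = 0.4812
Step 2: L = λ/(μ-λ) = 6.4/6.90 = 0.9275
Step 3: Lq = λ²/(μ(μ-λ)) = 40.96/(13.3×6.90) = 0.4463
Step 4: W = 1/(μ-λ) = 1/6.90 = 0.144928
Step 5: Wq = λ/(μ(μ-λ)) = 6.4/(13.3×6.90) = 0.06974
Step 6: P(0) = 1-ρ = 0.5188
Verify: L = λW = 6.4×0.144928 = 0.9275 ✔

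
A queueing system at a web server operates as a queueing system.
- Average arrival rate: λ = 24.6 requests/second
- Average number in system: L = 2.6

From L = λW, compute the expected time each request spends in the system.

Little's Law: L = λW, so W = L/λ
W = 2.6/24.6 = 0.1057 seconds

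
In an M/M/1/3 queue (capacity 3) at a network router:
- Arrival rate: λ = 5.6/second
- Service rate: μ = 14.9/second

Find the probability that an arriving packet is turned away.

ρ = λ/μ = 5.6/14.9 = 0.37584
P₀ = (1-ρ)/(1-ρ^(K+1)) = (1-0.37584)/(1-0.37584^4) = 0.6242/0.9800 = 0.6369
P_K = P₀×ρ^K = 0.6369 × 0.37584^3 = 0.6369 × 0.05309 = 0.03381
Blocking probability = 3.38%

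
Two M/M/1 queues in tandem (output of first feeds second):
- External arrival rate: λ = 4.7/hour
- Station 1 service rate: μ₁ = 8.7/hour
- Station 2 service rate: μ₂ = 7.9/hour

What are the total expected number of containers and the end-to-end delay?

By Jackson's theorem, each station behaves as independent M/M/1.
Station 1: ρ₁ = 4.7/8.7 = 0.5402, L₁ = ρ₁/(1-ρ₁) = λ/(μ₁-λ) = 4.7/4.00 = 1.1750
Station 2: ρ₂ = 4.7/7.9 = 0.5949, L₂ = ρ₂/(1-ρ₂) = λ/(μ₂-λ) = 4.7/3.20 = 1.4687
Total: L = L₁ + L₂ = 1.1750 + 1.4687 = 2.6438
W = L/λ = 2.6438/4.7 = 0.5625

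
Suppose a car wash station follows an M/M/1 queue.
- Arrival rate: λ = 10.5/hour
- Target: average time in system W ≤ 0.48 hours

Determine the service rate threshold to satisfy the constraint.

For M/M/1: W = 1/(μ-λ)
Need W ≤ 0.48, so 1/(μ-λ) ≤ 0.48
μ - λ ≥ 1/0.48 = 2.0833
μ ≥ 10.5 + 2.0833 = 12.5833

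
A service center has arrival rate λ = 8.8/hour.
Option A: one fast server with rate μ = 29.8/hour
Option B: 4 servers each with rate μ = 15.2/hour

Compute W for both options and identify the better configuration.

Option A: single server μ = 29.8 (M/M/1)
  ρ_A = 8.8/29.8 = 0.2953
  W_A = 1/(μ-λ) = 1/(29.8-8.8) = 1/21.00 = 0.04762

Option B: 4 servers μ = 15.2 (M/M/4)
  ρ_B = λ/(cμ) = 8.8/(4×15.2) = 0.1447
  Offered load a = λ/μ = cρ = 8.8/15.2 = 0.5789
  P₀ = [ Σₙ₌₀^3 aⁿ/n! + a^4/(4!(1-ρ)) ]⁻¹
  Σ = a^0/0! + a^1/1! + a^2/2! + a^3/3! = 1.0000 + 0.57895 + 0.16759 + 0.032342 = 1.7789
  a^4/(4!(1-ρ)) = 0.11235/(24 × 0.85526) = 0.005473
  P₀ = 1/(1.7789 + 0.005473) = 0.5604
  Lq = P₀·a^4·ρ / (4!(1-ρ)²) = 0.56043 × 0.11235 × 0.14474 / (24 × 0.73148) = 0.0005191
  Wq_B = Lq/λ = 0.0005191/8.8 = 0.00005899
  W_B = Wq_B + 1/μ = 0.00005899 + 0.06579 = 0.06585

Since W_A = 0.04762 < W_B = 0.06585, Option A (single fast server) has the shorter time in system.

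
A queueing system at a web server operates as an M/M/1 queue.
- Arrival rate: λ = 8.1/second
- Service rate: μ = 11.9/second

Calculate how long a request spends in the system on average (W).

First, compute utilization: ρ = λ/μ = 8.1/11.9 = 0.6807
For M/M/1: W = 1/(μ-λ)
W = 1/(11.9-8.1) = 1/3.80
W = 0.2632 seconds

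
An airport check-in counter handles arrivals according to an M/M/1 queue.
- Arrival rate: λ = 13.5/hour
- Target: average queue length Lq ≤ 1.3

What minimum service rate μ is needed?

For M/M/1: Lq = λ²/(μ(μ-λ))
Need Lq ≤ 1.3, i.e. μ(μ-λ) ≥ λ²/1.3
μ² - 13.5μ - 182.25/1.3 ≥ 0  →  μ² - 13.5μ - 140.1923 ≥ 0
Quadratic formula (positive root): μ = [λ + √(λ² + 4×140.1923)]/2
Discriminant: 182.25 + 4×140.1923 = 743.0192, √743.0192 = 27.2584
μ ≥ (13.5 + 27.2584)/2 = 20.3792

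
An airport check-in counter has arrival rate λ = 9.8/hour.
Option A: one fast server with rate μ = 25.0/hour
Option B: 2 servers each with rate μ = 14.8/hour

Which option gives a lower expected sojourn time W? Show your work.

Option A: single server μ = 25.0 (M/M/1)
  ρ_A = 9.8/25.0 = 0.3920
  W_A = 1/(μ-λ) = 1/(25.0-9.8) = 1/15.20 = 0.06579

Option B: 2 servers μ = 14.8 (M/M/2)
  ρ_B = λ/(cμ) = 9.8/(2×14.8) = 0.3311
  Offered load a = λ/μ = cρ = 9.8/14.8 = 0.6622
  P₀ = [ Σₙ₌₀^1 aⁿ/n! + a^2/(2!(1-ρ)) ]⁻¹
  Σ = a^0/0! + a^1/1! = 1.0000 + 0.6622 = 1.6622
  a^2/(2!(1-ρ)) = 0.43846/(2 × 0.66892) = 0.3277
  P₀ = 1/(1.6622 + 0.3277) = 0.5025
  Lq = P₀·a^2·ρ / (2!(1-ρ)²) = 0.5025 × 0.4385 × 0.3311 / (2 × 0.4475) = 0.08152
  Wq_B = Lq/λ = 0.08152/9.8 = 0.008318
  W_B = Wq_B + 1/μ = 0.008318 + 0.06757 = 0.07589

Since W_A = 0.06579 < W_B = 0.07589, Option A (single fast server) has the shorter time in system.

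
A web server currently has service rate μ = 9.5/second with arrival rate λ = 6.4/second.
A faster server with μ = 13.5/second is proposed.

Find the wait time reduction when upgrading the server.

System 1: ρ₁ = 6.4/9.5 = 0.6737, W₁ = 1/(9.5-6.4) = 0.32258
System 2: ρ₂ = 6.4/13.5 = 0.4741, W₂ = 1/(13.5-6.4) = 0.14085
Improvement: (W₁-W₂)/W₁ = (0.32258-0.14085)/0.32258 = 56.34%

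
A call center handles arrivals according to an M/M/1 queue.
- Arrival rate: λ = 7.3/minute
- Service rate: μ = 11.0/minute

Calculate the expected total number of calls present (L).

ρ = λ/μ = 7.3/11.0 = 0.6636
For M/M/1: L = λ/(μ-λ)
L = 7.3/(11.0-7.3) = 7.3/3.70
L = 1.9730 calls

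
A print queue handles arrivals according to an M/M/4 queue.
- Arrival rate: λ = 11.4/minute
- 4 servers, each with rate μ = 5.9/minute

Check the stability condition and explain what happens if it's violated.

Stability requires ρ = λ/(cμ) < 1
ρ = 11.4/(4 × 5.9) = 11.4/23.60 = 0.4831
Since 0.4831 < 1, the system is STABLE.
The servers are busy 48.31% of the time.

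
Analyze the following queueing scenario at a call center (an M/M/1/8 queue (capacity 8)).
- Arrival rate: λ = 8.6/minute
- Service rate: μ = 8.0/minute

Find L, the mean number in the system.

ρ = λ/μ = 8.6/8.0 = 1.0750
P₀ = (1-ρ)/(1-ρ^(K+1)) = (1-1.0750)/(1-1.0750^9) = -0.07500/-0.9172 = 0.08177
P_K = P₀×ρ^K = 0.08177 × 1.0750^8 = 0.08177 × 1.7835 = 0.1458
L = ρ[1 - (K+1)ρ^K + Kρ^(K+1)] / [(1-ρ)(1-ρ^(K+1))]
L = 1.0750 × (1 - 9×1.783478 + 8×1.917239) / ((1 - 1.0750) × (1 - 1.917239)) = 4.4787 calls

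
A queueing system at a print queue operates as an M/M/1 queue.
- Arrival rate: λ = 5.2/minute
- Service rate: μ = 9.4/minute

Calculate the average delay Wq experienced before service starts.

First, compute utilization: ρ = λ/μ = 5.2/9.4 = 0.5532
For M/M/1: Wq = λ/(μ(μ-λ))
Wq = 5.2/(9.4 × (9.4-5.2))
Wq = 5.2/(9.4 × 4.20)
Wq = 0.1317 minutes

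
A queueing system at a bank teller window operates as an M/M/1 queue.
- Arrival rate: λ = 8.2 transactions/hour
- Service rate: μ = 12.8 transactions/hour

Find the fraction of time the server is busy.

Server utilization: ρ = λ/μ
ρ = 8.2/12.8 = 0.6406
The server is busy 64.06% of the time.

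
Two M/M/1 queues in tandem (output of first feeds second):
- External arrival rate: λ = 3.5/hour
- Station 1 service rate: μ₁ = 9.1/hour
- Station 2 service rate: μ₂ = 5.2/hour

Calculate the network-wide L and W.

By Jackson's theorem, each station behaves as independent M/M/1.
Station 1: ρ₁ = 3.5/9.1 = 0.3846, L₁ = ρ₁/(1-ρ₁) = λ/(μ₁-λ) = 3.5/5.60 = 0.6250
Station 2: ρ₂ = 3.5/5.2 = 0.6731, L₂ = ρ₂/(1-ρ₂) = λ/(μ₂-λ) = 3.5/1.70 = 2.0588
Total: L = L₁ + L₂ = 0.6250 + 2.0588 = 2.6838
W = L/λ = 2.6838/3.5 = 0.7668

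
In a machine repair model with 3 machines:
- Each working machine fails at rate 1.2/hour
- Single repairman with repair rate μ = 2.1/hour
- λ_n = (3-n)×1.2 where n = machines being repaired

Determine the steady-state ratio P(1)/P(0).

P(1)/P(0) = ∏_{i=0}^{1-1} λ_i/μ_{i+1}
= (3-0)×1.2/2.1
= 1.7143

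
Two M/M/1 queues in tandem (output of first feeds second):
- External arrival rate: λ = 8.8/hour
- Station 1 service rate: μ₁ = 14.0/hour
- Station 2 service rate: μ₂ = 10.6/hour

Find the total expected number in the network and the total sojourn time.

By Jackson's theorem, each station behaves as independent M/M/1.
Station 1: ρ₁ = 8.8/14.0 = 0.6286, L₁ = ρ₁/(1-ρ₁) = λ/(μ₁-λ) = 8.8/5.20 = 1.6923
Station 2: ρ₂ = 8.8/10.6 = 0.8302, L₂ = ρ₂/(1-ρ₂) = λ/(μ₂-λ) = 8.8/1.80 = 4.8889
Total: L = L₁ + L₂ = 1.6923 + 4.8889 = 6.5812
W = L/λ = 6.5812/8.8 = 0.7479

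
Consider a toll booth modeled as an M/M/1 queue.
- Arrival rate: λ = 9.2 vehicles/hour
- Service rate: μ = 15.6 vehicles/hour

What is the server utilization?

Server utilization: ρ = λ/μ
ρ = 9.2/15.6 = 0.5897
The server is busy 58.97% of the time.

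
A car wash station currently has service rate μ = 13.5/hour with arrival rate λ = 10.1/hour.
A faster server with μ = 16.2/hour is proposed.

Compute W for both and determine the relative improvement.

System 1: ρ₁ = 10.1/13.5 = 0.7481, W₁ = 1/(13.5-10.1) = 0.29412
System 2: ρ₂ = 10.1/16.2 = 0.6235, W₂ = 1/(16.2-10.1) = 0.16393
Improvement: (W₁-W₂)/W₁ = (0.29412-0.16393)/0.29412 = 44.26%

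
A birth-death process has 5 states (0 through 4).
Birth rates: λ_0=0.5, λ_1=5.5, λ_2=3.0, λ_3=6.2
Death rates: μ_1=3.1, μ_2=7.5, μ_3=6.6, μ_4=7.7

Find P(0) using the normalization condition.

Ratios P(n)/P(0) = (λ₀···λₙ₋₁)/(μ₁···μₙ):
P(1)/P(0) = (0.5)/(3.1) = 0.1613
P(2)/P(0) = (0.5×5.5)/(3.1×7.5) = 0.1183
P(3)/P(0) = (0.5×5.5×3.0)/(3.1×7.5×6.6) = 0.05376
P(4)/P(0) = (0.5×5.5×3.0×6.2)/(3.1×7.5×6.6×7.7) = 0.04329

Normalization: ∑ P(n) = 1
P(0) × (1.0000 + 0.1613 + 0.1183 + 0.05376 + 0.04329) = 1
P(0) × 1.3766 = 1
P(0) = 1/1.3766 = 0.7264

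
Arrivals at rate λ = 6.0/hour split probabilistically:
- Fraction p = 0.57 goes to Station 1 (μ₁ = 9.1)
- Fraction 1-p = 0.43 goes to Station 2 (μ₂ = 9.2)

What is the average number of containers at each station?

Effective rates: λ₁ = 6.0×0.57 = 3.42, λ₂ = 6.0×0.43 = 2.58
Station 1: ρ₁ = 3.42/9.1 = 0.3758, L₁ = ρ₁/(1-ρ₁) = 0.3758/(1-0.3758) = 0.6021
Station 2: ρ₂ = 2.58/9.2 = 0.2804, L₂ = ρ₂/(1-ρ₂) = 0.2804/(1-0.2804) = 0.3897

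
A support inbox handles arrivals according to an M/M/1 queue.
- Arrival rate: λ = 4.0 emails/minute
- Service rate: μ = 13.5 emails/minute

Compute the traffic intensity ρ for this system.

Server utilization: ρ = λ/μ
ρ = 4.0/13.5 = 0.2963
The server is busy 29.63% of the time.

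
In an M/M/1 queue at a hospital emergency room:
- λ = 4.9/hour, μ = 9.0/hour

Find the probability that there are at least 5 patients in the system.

ρ = λ/μ = 4.9/9.0 = 0.54444
P(N ≥ n) = ρⁿ
P(N ≥ 5) = 0.54444^5
P(N ≥ 5) = 0.04784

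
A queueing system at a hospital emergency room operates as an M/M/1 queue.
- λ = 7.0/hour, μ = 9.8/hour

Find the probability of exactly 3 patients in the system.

ρ = λ/μ = 7.0/9.8 = 0.7143
P(n) = (1-ρ)ρⁿ
P(3) = (1-0.7143) × 0.7143^3
P(3) = 0.2857 × 0.3645
P(3) = 0.1041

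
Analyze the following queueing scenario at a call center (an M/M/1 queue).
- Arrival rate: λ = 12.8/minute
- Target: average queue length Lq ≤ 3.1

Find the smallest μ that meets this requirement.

For M/M/1: Lq = λ²/(μ(μ-λ))
Need Lq ≤ 3.1, i.e. μ(μ-λ) ≥ λ²/3.1
μ² - 12.8μ - 163.84/3.1 ≥ 0  →  μ² - 12.8μ - 52.851613 ≥ 0
Quadratic formula (positive root): μ = [λ + √(λ² + 4×52.851613)]/2
Discriminant: 163.84 + 4×52.851613 = 375.2465, √375.2465 = 19.37128
μ ≥ (12.8 + 19.37128)/2 = 16.0856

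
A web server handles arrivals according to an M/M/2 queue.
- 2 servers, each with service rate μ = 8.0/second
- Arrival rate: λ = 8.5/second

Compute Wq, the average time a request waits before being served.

Traffic intensity: ρ = λ/(cμ) = 8.5/(2×8.0) = 0.5312
Since ρ = 0.5312 < 1, system is stable.
Offered load a = λ/μ = cρ = 8.5/8.0 = 1.0625
P₀ = [ Σₙ₌₀^1 aⁿ/n! + a^2/(2!(1-ρ)) ]⁻¹
Σ = a^0/0! + a^1/1! = 1.0000 + 1.0625 = 2.0625
a^2/(2!(1-ρ)) = 1.1289/(2 × 0.46875) = 1.2042
P₀ = 1/(2.0625 + 1.2042) = 0.3061
Lq = P₀·a^2·ρ / (2!(1-ρ)²) = 0.3061 × 1.1289 × 0.5312 / (2 × 0.2197) = 0.4178
Wq = Lq/λ = 0.4178/8.5 = 0.04915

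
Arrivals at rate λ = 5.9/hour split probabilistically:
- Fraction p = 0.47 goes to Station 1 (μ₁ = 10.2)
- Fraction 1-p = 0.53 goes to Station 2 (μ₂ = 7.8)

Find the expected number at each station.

Effective rates: λ₁ = 5.9×0.47 = 2.773, λ₂ = 5.9×0.53 = 3.127
Station 1: ρ₁ = 2.773/10.2 = 0.2719, L₁ = ρ₁/(1-ρ₁) = 0.2719/(1-0.2719) = 0.3734
Station 2: ρ₂ = 3.127/7.8 = 0.4009, L₂ = ρ₂/(1-ρ₂) = 0.4009/(1-0.4009) = 0.6692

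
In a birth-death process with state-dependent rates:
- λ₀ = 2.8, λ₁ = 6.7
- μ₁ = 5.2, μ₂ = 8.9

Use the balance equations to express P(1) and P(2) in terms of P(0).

Balance equations:
State 0: λ₀P₀ = μ₁P₁ → P₁ = (λ₀/μ₁)P₀ = (2.8/5.2)P₀ = 0.5385P₀
State 1: P₂ = (λ₀λ₁)/(μ₁μ₂)P₀ = (2.8×6.7)/(5.2×8.9)P₀ = 0.4054P₀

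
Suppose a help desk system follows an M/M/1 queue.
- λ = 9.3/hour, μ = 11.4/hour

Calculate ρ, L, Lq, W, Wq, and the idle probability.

Step 1: ρ = λ/μ = 9.3/11.4 = 0.8158
Step 2: L = λ/(μ-λ) = 9.3/2.10 = 4.4286
Step 3: Lq = λ²/(μ(μ-λ)) = 86.49/(11.4×2.10) = 3.6128
Step 4: W = 1/(μ-λ) = 1/2.10 = 0.47619
Step 5: Wq = λ/(μ(μ-λ)) = 9.3/(11.4×2.10) = 0.3885
Step 6: P(0) = 1-ρ = 0.1842
Verify: L = λW = 9.3×0.47619 = 4.4286 ✔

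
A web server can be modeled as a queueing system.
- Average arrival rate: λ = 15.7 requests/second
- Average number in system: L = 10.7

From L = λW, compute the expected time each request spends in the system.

Little's Law: L = λW, so W = L/λ
W = 10.7/15.7 = 0.6815 seconds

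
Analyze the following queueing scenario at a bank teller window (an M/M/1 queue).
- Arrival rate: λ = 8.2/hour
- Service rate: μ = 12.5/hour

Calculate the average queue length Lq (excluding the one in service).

ρ = λ/μ = 8.2/12.5 = 0.6560
For M/M/1: Lq = λ²/(μ(μ-λ))
Lq = 67.24/(12.5 × 4.30)
Lq = 1.2510 transactions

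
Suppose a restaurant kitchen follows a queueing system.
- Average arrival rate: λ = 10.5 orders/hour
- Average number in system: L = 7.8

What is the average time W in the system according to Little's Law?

Little's Law: L = λW, so W = L/λ
W = 7.8/10.5 = 0.7429 hours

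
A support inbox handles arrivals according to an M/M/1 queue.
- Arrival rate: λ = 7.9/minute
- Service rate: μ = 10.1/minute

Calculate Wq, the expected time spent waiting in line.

First, compute utilization: ρ = λ/μ = 7.9/10.1 = 0.7822
For M/M/1: Wq = λ/(μ(μ-λ))
Wq = 7.9/(10.1 × (10.1-7.9))
Wq = 7.9/(10.1 × 2.20)
Wq = 0.3555 minutes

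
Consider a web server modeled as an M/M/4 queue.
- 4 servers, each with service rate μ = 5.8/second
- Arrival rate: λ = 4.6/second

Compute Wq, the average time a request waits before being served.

Traffic intensity: ρ = λ/(cμ) = 4.6/(4×5.8) = 0.1983
Since ρ = 0.1983 < 1, system is stable.
Offered load a = λ/μ = cρ = 4.6/5.8 = 0.7931
P₀ = [ Σₙ₌₀^3 aⁿ/n! + a^4/(4!(1-ρ)) ]⁻¹
Σ = a^0/0! + a^1/1! + a^2/2! + a^3/3! = 1.0000 + 0.79310 + 0.31451 + 0.083145 = 2.1908
a^4/(4!(1-ρ)) = 0.39566/(24 × 0.80172) = 0.02056
P₀ = 1/(2.1908 + 0.02056) = 0.4522
Lq = P₀·a^4·ρ / (4!(1-ρ)²) = 0.4522 × 0.3957 × 0.1983 / (24 × 0.6428) = 0.002300
Wq = Lq/λ = 0.0022997/4.6 = 0.0004999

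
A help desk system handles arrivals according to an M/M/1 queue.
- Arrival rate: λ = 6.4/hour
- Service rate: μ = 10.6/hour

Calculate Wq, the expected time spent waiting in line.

First, compute utilization: ρ = λ/μ = 6.4/10.6 = 0.6038
For M/M/1: Wq = λ/(μ(μ-λ))
Wq = 6.4/(10.6 × (10.6-6.4))
Wq = 6.4/(10.6 × 4.20)
Wq = 0.1438 hours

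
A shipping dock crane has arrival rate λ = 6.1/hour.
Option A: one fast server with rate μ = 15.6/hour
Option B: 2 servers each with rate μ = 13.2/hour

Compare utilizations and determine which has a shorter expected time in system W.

Option A: single server μ = 15.6 (M/M/1)
  ρ_A = 6.1/15.6 = 0.3910
  W_A = 1/(μ-λ) = 1/(15.6-6.1) = 1/9.50 = 0.1053

Option B: 2 servers μ = 13.2 (M/M/2)
  ρ_B = λ/(cμ) = 6.1/(2×13.2) = 0.2311
  Offered load a = λ/μ = cρ = 6.1/13.2 = 0.4621
  P₀ = [ Σₙ₌₀^1 aⁿ/n! + a^2/(2!(1-ρ)) ]⁻¹
  Σ = a^0/0! + a^1/1! = 1.0000 + 0.4621 = 1.4621
  a^2/(2!(1-ρ)) = 0.2136/(2 × 0.7689) = 0.1389
  P₀ = 1/(1.4621 + 0.1389) = 0.6246
  Lq = P₀·a^2·ρ / (2!(1-ρ)²) = 0.62462 × 0.21356 × 0.23106 / (2 × 0.59127) = 0.02606
  Wq_B = Lq/λ = 0.026064/6.1 = 0.004273
  W_B = Wq_B + 1/μ = 0.004273 + 0.07576 = 0.08003

Since W_B = 0.08003 < W_A = 0.1053, Option B (multiple servers) has the shorter time in system.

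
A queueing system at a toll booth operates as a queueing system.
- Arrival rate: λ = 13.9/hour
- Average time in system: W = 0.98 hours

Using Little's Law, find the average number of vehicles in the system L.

Little's Law: L = λW
L = 13.9 × 0.98 = 13.6220 vehicles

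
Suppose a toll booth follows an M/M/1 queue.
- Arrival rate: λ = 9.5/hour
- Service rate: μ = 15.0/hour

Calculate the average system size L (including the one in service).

ρ = λ/μ = 9.5/15.0 = 0.6333
For M/M/1: L = λ/(μ-λ)
L = 9.5/(15.0-9.5) = 9.5/5.50
L = 1.7273 vehicles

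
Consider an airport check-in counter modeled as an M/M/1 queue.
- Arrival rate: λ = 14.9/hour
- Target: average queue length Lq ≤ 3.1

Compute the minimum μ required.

For M/M/1: Lq = λ²/(μ(μ-λ))
Need Lq ≤ 3.1, i.e. μ(μ-λ) ≥ λ²/3.1
μ² - 14.9μ - 222.01/3.1 ≥ 0  →  μ² - 14.9μ - 71.61613 ≥ 0
Quadratic formula (positive root): μ = [λ + √(λ² + 4×71.61613)]/2
Discriminant: 222.01 + 4×71.61613 = 508.4745, √508.4745 = 22.5494
μ ≥ (14.9 + 22.5494)/2 = 18.7247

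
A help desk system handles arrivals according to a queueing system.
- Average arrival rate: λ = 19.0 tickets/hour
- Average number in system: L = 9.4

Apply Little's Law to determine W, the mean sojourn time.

Little's Law: L = λW, so W = L/λ
W = 9.4/19.0 = 0.4947 hours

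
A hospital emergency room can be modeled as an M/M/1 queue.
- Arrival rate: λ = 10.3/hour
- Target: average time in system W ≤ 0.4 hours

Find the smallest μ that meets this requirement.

For M/M/1: W = 1/(μ-λ)
Need W ≤ 0.4, so 1/(μ-λ) ≤ 0.4
μ - λ ≥ 1/0.4 = 2.5000
μ ≥ 10.3 + 2.5000 = 12.8000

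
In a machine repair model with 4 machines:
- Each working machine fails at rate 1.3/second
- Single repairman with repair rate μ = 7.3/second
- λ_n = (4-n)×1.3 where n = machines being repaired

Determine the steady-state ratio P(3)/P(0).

P(3)/P(0) = ∏_{i=0}^{3-1} λ_i/μ_{i+1}
= (4-0)×1.3/7.3 × (4-1)×1.3/7.3 × (4-2)×1.3/7.3
= 0.1355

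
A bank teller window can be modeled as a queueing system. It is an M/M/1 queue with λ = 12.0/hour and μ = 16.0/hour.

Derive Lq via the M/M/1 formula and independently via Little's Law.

Method 1 (direct): Lq = λ²/(μ(μ-λ)) = 144.00/(16.0 × 4.00) = 2.2500

Method 2 (Little's Law):
W = 1/(μ-λ) = 1/4.00 = 0.2500
Wq = W - 1/μ = 0.2500 - 0.06250 = 0.1875
Lq = λWq = 12.0 × 0.1875 = 2.2500 ✔ (matches Method 1)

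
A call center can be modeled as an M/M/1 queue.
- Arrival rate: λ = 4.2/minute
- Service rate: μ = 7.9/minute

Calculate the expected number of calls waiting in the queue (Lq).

ρ = λ/μ = 4.2/7.9 = 0.5316
For M/M/1: Lq = λ²/(μ(μ-λ))
Lq = 17.64/(7.9 × 3.70)
Lq = 0.6035 calls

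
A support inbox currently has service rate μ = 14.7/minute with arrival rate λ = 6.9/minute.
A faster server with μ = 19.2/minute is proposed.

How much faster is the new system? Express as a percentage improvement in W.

System 1: ρ₁ = 6.9/14.7 = 0.4694, W₁ = 1/(14.7-6.9) = 0.12821
System 2: ρ₂ = 6.9/19.2 = 0.3594, W₂ = 1/(19.2-6.9) = 0.081301
Improvement: (W₁-W₂)/W₁ = (0.12821-0.081301)/0.12821 = 36.59%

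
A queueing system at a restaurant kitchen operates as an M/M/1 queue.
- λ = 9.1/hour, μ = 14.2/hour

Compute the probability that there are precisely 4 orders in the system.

ρ = λ/μ = 9.1/14.2 = 0.64085
P(n) = (1-ρ)ρⁿ
P(4) = (1-0.64085) × 0.64085^4
P(4) = 0.3591 × 0.1687
P(4) = 0.06058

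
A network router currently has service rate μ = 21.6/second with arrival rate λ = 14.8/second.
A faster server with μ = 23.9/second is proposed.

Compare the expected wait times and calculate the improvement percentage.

System 1: ρ₁ = 14.8/21.6 = 0.6852, W₁ = 1/(21.6-14.8) = 0.147059
System 2: ρ₂ = 14.8/23.9 = 0.6192, W₂ = 1/(23.9-14.8) = 0.109890
Improvement: (W₁-W₂)/W₁ = (0.147059-0.109890)/0.147059 = 25.27%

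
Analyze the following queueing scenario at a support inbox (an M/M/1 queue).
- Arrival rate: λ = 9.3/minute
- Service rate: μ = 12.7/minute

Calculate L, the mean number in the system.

ρ = λ/μ = 9.3/12.7 = 0.7323
For M/M/1: L = λ/(μ-λ)
L = 9.3/(12.7-9.3) = 9.3/3.40
L = 2.7353 emails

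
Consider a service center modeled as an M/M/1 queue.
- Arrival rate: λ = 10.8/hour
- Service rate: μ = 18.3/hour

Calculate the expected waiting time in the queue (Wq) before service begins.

First, compute utilization: ρ = λ/μ = 10.8/18.3 = 0.5902
For M/M/1: Wq = λ/(μ(μ-λ))
Wq = 10.8/(18.3 × (18.3-10.8))
Wq = 10.8/(18.3 × 7.50)
Wq = 0.07869 hours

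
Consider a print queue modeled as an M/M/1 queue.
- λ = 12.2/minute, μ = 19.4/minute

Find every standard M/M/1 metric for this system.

Step 1: ρ = λ/μ = 12.2/19.4 = 0.6289
Step 2: L = λ/(μ-λ) = 12.2/7.20 = 1.6944
Step 3: Lq = λ²/(μ(μ-λ)) = 148.84/(19.4×7.20) = 1.0656
Step 4: W = 1/(μ-λ) = 1/7.20 = 0.138889
Step 5: Wq = λ/(μ(μ-λ)) = 12.2/(19.4×7.20) = 0.08734
Step 6: P(0) = 1-ρ = 0.3711
Verify: L = λW = 12.2×0.138889 = 1.6944 ✔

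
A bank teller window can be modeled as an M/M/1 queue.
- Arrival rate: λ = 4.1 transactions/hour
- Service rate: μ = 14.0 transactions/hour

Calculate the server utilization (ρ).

Server utilization: ρ = λ/μ
ρ = 4.1/14.0 = 0.2929
The server is busy 29.29% of the time.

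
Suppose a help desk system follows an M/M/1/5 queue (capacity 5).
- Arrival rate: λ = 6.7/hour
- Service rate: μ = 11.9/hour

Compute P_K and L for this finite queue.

ρ = λ/μ = 6.7/11.9 = 0.563025
P₀ = (1-ρ)/(1-ρ^(K+1)) = (1-0.563025)/(1-0.563025^6) = 0.4370/0.9681 = 0.4514
P_K = P₀×ρ^K = 0.4514 × 0.563025^5 = 0.4514 × 0.05658 = 0.02554
Blocking probability P_5 = 0.02554 (2.55%)
L = ρ[1 - (K+1)ρ^K + Kρ^(K+1)] / [(1-ρ)(1-ρ^(K+1))]
L = 0.563025 × (1 - 6×0.05658 + 5×0.03185) / ((1 - 0.563025) × (1 - 0.03185)) = 1.0910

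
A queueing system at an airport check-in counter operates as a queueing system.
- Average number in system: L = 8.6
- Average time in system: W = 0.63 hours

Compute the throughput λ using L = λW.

Little's Law: L = λW, so λ = L/W
λ = 8.6/0.63 = 13.6508 passengers/hour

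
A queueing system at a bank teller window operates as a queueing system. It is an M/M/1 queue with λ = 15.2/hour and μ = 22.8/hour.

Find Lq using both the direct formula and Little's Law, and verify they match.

Method 1 (direct): Lq = λ²/(μ(μ-λ)) = 231.04/(22.8 × 7.60) = 1.3333

Method 2 (Little's Law):
W = 1/(μ-λ) = 1/7.60 = 0.13158
Wq = W - 1/μ = 0.13158 - 0.043860 = 0.08772
Lq = λWq = 15.2 × 0.08772 = 1.3333 ✔ (matches Method 1)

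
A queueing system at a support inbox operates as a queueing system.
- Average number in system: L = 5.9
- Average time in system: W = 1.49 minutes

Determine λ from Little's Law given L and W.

Little's Law: L = λW, so λ = L/W
λ = 5.9/1.49 = 3.9597 emails/minute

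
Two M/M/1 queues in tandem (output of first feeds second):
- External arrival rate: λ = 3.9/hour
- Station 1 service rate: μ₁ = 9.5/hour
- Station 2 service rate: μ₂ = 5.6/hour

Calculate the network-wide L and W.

By Jackson's theorem, each station behaves as independent M/M/1.
Station 1: ρ₁ = 3.9/9.5 = 0.4105, L₁ = ρ₁/(1-ρ₁) = λ/(μ₁-λ) = 3.9/5.60 = 0.6964
Station 2: ρ₂ = 3.9/5.6 = 0.6964, L₂ = ρ₂/(1-ρ₂) = λ/(μ₂-λ) = 3.9/1.70 = 2.2941
Total: L = L₁ + L₂ = 0.6964 + 2.2941 = 2.9905
W = L/λ = 2.9905/3.9 = 0.7668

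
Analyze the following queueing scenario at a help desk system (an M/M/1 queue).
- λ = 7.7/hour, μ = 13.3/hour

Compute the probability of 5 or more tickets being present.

ρ = λ/μ = 7.7/13.3 = 0.57895
P(N ≥ n) = ρⁿ
P(N ≥ 5) = 0.57895^5
P(N ≥ 5) = 0.06504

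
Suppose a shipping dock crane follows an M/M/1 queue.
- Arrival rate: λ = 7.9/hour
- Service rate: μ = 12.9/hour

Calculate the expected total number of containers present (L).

ρ = λ/μ = 7.9/12.9 = 0.6124
For M/M/1: L = λ/(μ-λ)
L = 7.9/(12.9-7.9) = 7.9/5.00
L = 1.5800 containers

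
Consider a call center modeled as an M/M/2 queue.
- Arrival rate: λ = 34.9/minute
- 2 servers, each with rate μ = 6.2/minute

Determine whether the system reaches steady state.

Stability requires ρ = λ/(cμ) < 1
ρ = 34.9/(2 × 6.2) = 34.9/12.40 = 2.8145
Since 2.8145 ≥ 1, the system is UNSTABLE.
Need c > λ/μ = 34.9/6.2 = 5.63.
Minimum servers needed: c = 6.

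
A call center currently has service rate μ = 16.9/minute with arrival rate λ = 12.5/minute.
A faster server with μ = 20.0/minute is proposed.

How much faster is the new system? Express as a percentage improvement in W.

System 1: ρ₁ = 12.5/16.9 = 0.7396, W₁ = 1/(16.9-12.5) = 0.22727
System 2: ρ₂ = 12.5/20.0 = 0.6250, W₂ = 1/(20.0-12.5) = 0.13333
Improvement: (W₁-W₂)/W₁ = (0.22727-0.13333)/0.22727 = 41.33%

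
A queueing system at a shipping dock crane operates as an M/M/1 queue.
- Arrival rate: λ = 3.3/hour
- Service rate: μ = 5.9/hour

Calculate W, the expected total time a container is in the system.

First, compute utilization: ρ = λ/μ = 3.3/5.9 = 0.5593
For M/M/1: W = 1/(μ-λ)
W = 1/(5.9-3.3) = 1/2.60
W = 0.3846 hours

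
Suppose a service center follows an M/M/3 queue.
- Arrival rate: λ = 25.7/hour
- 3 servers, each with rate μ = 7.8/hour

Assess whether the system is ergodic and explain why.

Stability requires ρ = λ/(cμ) < 1
ρ = 25.7/(3 × 7.8) = 25.7/23.40 = 1.0983
Since 1.0983 ≥ 1, the system is UNSTABLE.
Need c > λ/μ = 25.7/7.8 = 3.29.
Minimum servers needed: c = 4.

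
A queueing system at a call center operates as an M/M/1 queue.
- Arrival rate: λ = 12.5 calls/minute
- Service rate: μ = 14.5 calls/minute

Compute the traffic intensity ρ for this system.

Server utilization: ρ = λ/μ
ρ = 12.5/14.5 = 0.8621
The server is busy 86.21% of the time.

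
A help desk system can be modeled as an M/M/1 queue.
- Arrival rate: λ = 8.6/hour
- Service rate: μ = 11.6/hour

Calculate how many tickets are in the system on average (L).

ρ = λ/μ = 8.6/11.6 = 0.7414
For M/M/1: L = λ/(μ-λ)
L = 8.6/(11.6-8.6) = 8.6/3.00
L = 2.8667 tickets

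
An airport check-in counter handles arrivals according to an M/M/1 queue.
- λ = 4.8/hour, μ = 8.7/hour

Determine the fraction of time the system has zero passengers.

ρ = λ/μ = 4.8/8.7 = 0.5517
P(0) = 1 - ρ = 1 - 0.5517 = 0.4483
The server is idle 44.83% of the time.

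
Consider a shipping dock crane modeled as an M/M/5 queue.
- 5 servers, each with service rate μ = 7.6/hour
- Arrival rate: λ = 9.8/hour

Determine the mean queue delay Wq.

Traffic intensity: ρ = λ/(cμ) = 9.8/(5×7.6) = 0.2579
Since ρ = 0.2579 < 1, system is stable.
Offered load a = λ/μ = cρ = 9.8/7.6 = 1.2895
P₀ = [ Σₙ₌₀^4 aⁿ/n! + a^5/(5!(1-ρ)) ]⁻¹
Σ = a^0/0! + a^1/1! + a^2/2! + a^3/3! + a^4/4! = 1.0000 + 1.2895 + 0.8314 + 0.3573 + 0.1152 = 3.5934
a^5/(5!(1-ρ)) = 3.5650/(120 × 0.7421) = 0.04003
P₀ = 1/(3.5934 + 0.04003) = 0.2752
Lq = P₀·a^5·ρ / (5!(1-ρ)²) = 0.2752 × 3.5650 × 0.2579 / (120 × 0.5507) = 0.003829
Wq = Lq/λ = 0.003829/9.8 = 0.0003907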